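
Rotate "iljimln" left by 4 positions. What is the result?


Input: "iljimln", rotate left by 4
First 4 characters: "ilji"
Remaining characters: "mln"
Concatenate remaining + first: "mln" + "ilji" = "mlnilji"

mlnilji


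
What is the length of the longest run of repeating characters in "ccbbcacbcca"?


Input: "ccbbcacbcca"
Scanning for longest run:
  Position 1 ('c'): continues run of 'c', length=2
  Position 2 ('b'): new char, reset run to 1
  Position 3 ('b'): continues run of 'b', length=2
  Position 4 ('c'): new char, reset run to 1
  Position 5 ('a'): new char, reset run to 1
  Position 6 ('c'): new char, reset run to 1
  Position 7 ('b'): new char, reset run to 1
  Position 8 ('c'): new char, reset run to 1
  Position 9 ('c'): continues run of 'c', length=2
  Position 10 ('a'): new char, reset run to 1
Longest run: 'c' with length 2

2


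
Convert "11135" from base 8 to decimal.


Input: "11135" in base 8
Positional expansion:
  Digit '1' (value 1) x 8^4 = 4096
  Digit '1' (value 1) x 8^3 = 512
  Digit '1' (value 1) x 8^2 = 64
  Digit '3' (value 3) x 8^1 = 24
  Digit '5' (value 5) x 8^0 = 5
Sum = 4701

4701


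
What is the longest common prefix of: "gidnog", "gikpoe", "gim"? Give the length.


Words: gidnog, gikpoe, gim
  Position 0: all 'g' => match
  Position 1: all 'i' => match
  Position 2: ('d', 'k', 'm') => mismatch, stop
LCP = "gi" (length 2)

2


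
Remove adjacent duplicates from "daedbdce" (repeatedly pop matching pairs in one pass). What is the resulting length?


Input: daedbdce
Stack-based adjacent duplicate removal:
  Read 'd': push. Stack: d
  Read 'a': push. Stack: da
  Read 'e': push. Stack: dae
  Read 'd': push. Stack: daed
  Read 'b': push. Stack: daedb
  Read 'd': push. Stack: daedbd
  Read 'c': push. Stack: daedbdc
  Read 'e': push. Stack: daedbdce
Final stack: "daedbdce" (length 8)

8


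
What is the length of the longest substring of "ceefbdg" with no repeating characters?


Input: "ceefbdg"
Sliding window (track last position of each char):
  Position 0 ('c'): window [0,0] length 1 -- new best
  Position 1 ('e'): window [0,1] length 2 -- new best
  Position 2 ('e'): repeat (last at 1), move window start to 2
  Position 2 ('e'): window [2,2] length 1
  Position 3 ('f'): window [2,3] length 2
  Position 4 ('b'): window [2,4] length 3 -- new best
  Position 5 ('d'): window [2,5] length 4 -- new best
  Position 6 ('g'): window [2,6] length 5 -- new best
Longest substring with no repeats: "efbdg" with length 5

5


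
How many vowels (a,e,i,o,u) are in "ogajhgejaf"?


Input: ogajhgejaf
Checking each character:
  'o' at position 0: vowel (running total: 1)
  'g' at position 1: consonant
  'a' at position 2: vowel (running total: 2)
  'j' at position 3: consonant
  'h' at position 4: consonant
  'g' at position 5: consonant
  'e' at position 6: vowel (running total: 3)
  'j' at position 7: consonant
  'a' at position 8: vowel (running total: 4)
  'f' at position 9: consonant
Total vowels: 4

4


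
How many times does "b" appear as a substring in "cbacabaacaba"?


Searching for "b" in "cbacabaacaba"
Scanning each position:
  Position 0: "c" => no
  Position 1: "b" => MATCH
  Position 2: "a" => no
  Position 3: "c" => no
  Position 4: "a" => no
  Position 5: "b" => MATCH
  Position 6: "a" => no
  Position 7: "a" => no
  Position 8: "c" => no
  Position 9: "a" => no
  Position 10: "b" => MATCH
  Position 11: "a" => no
Total occurrences: 3

3


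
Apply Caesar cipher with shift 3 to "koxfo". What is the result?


Caesar cipher: shift "koxfo" by 3
  'k' (pos 10) + 3 = pos 13 = 'n'
  'o' (pos 14) + 3 = pos 17 = 'r'
  'x' (pos 23) + 3 = pos 0 = 'a'
  'f' (pos 5) + 3 = pos 8 = 'i'
  'o' (pos 14) + 3 = pos 17 = 'r'
Result: nrair

nrair


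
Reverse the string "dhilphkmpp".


Input: dhilphkmpp
Reading characters right to left:
  Position 9: 'p'
  Position 8: 'p'
  Position 7: 'm'
  Position 6: 'k'
  Position 5: 'h'
  Position 4: 'p'
  Position 3: 'l'
  Position 2: 'i'
  Position 1: 'h'
  Position 0: 'd'
Reversed: ppmkhplihd

ppmkhplihd


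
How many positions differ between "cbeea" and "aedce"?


Comparing "cbeea" and "aedce" position by position:
  Position 0: 'c' vs 'a' => DIFFER
  Position 1: 'b' vs 'e' => DIFFER
  Position 2: 'e' vs 'd' => DIFFER
  Position 3: 'e' vs 'c' => DIFFER
  Position 4: 'a' vs 'e' => DIFFER
Positions that differ: 5

5


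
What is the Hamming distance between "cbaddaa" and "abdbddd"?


Comparing "cbaddaa" and "abdbddd" position by position:
  Position 0: 'c' vs 'a' => differ
  Position 1: 'b' vs 'b' => same
  Position 2: 'a' vs 'd' => differ
  Position 3: 'd' vs 'b' => differ
  Position 4: 'd' vs 'd' => same
  Position 5: 'a' vs 'd' => differ
  Position 6: 'a' vs 'd' => differ
Total differences (Hamming distance): 5

5


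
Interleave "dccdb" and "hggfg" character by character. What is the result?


Interleaving "dccdb" and "hggfg":
  Position 0: 'd' from first, 'h' from second => "dh"
  Position 1: 'c' from first, 'g' from second => "cg"
  Position 2: 'c' from first, 'g' from second => "cg"
  Position 3: 'd' from first, 'f' from second => "df"
  Position 4: 'b' from first, 'g' from second => "bg"
Result: dhcgcgdfbg

dhcgcgdfbg


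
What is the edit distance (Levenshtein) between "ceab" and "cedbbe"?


Computing edit distance: "ceab" -> "cedbbe"
DP table:
           c    e    d    b    b    e
      0    1    2    3    4    5    6
  c   1    0    1    2    3    4    5
  e   2    1    0    1    2    3    4
  a   3    2    1    1    2    3    4
  b   4    3    2    2    1    2    3
Edit distance = dp[4][6] = 3

3


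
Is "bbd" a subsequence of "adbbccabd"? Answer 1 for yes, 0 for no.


Check if "bbd" is a subsequence of "adbbccabd"
Greedy scan:
  Position 0 ('a'): no match needed
  Position 1 ('d'): no match needed
  Position 2 ('b'): matches sub[0] = 'b'
  Position 3 ('b'): matches sub[1] = 'b'
  Position 4 ('c'): no match needed
  Position 5 ('c'): no match needed
  Position 6 ('a'): no match needed
  Position 7 ('b'): no match needed
  Position 8 ('d'): matches sub[2] = 'd'
All 3 characters matched => is a subsequence

1


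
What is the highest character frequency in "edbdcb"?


Input: edbdcb
Character counts:
  'b': 2
  'c': 1
  'd': 2
  'e': 1
Maximum frequency: 2

2


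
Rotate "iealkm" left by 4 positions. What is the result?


Input: "iealkm", rotate left by 4
First 4 characters: "ieal"
Remaining characters: "km"
Concatenate remaining + first: "km" + "ieal" = "kmieal"

kmieal


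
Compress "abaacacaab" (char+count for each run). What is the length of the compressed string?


Input: abaacacaab
Runs:
  'a' x 1 => "a1"
  'b' x 1 => "b1"
  'a' x 2 => "a2"
  'c' x 1 => "c1"
  'a' x 1 => "a1"
  'c' x 1 => "c1"
  'a' x 2 => "a2"
  'b' x 1 => "b1"
Compressed: "a1b1a2c1a1c1a2b1"
Compressed length: 16

16


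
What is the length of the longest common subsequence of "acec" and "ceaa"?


LCS of "acec" and "ceaa"
DP table:
           c    e    a    a
      0    0    0    0    0
  a   0    0    0    1    1
  c   0    1    1    1    1
  e   0    1    2    2    2
  c   0    1    2    2    2
LCS length = dp[4][4] = 2

2


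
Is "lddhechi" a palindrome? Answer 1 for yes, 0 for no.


Input: lddhechi
Reversed: ihcehddl
  Compare pos 0 ('l') with pos 7 ('i'): MISMATCH
  Compare pos 1 ('d') with pos 6 ('h'): MISMATCH
  Compare pos 2 ('d') with pos 5 ('c'): MISMATCH
  Compare pos 3 ('h') with pos 4 ('e'): MISMATCH
Result: not a palindrome

0


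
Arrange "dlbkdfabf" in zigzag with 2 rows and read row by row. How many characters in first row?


Zigzag "dlbkdfabf" into 2 rows:
Placing characters:
  'd' => row 0
  'l' => row 1
  'b' => row 0
  'k' => row 1
  'd' => row 0
  'f' => row 1
  'a' => row 0
  'b' => row 1
  'f' => row 0
Rows:
  Row 0: "dbdaf"
  Row 1: "lkfb"
First row length: 5

5


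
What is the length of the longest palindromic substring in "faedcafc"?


Input: "faedcafc"
Checking substrings for palindromes:
  No multi-char palindromic substrings found
Longest palindromic substring: "f" with length 1

1


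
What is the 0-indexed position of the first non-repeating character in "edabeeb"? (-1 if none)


Input: edabeeb
Character frequencies:
  'a': 1
  'b': 2
  'd': 1
  'e': 3
Scanning left to right for freq == 1:
  Position 0 ('e'): freq=3, skip
  Position 1 ('d'): unique! => answer = 1

1


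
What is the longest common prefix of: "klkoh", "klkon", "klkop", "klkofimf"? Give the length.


Words: klkoh, klkon, klkop, klkofimf
  Position 0: all 'k' => match
  Position 1: all 'l' => match
  Position 2: all 'k' => match
  Position 3: all 'o' => match
  Position 4: ('h', 'n', 'p', 'f') => mismatch, stop
LCP = "klko" (length 4)

4


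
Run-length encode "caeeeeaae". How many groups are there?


Input: caeeeeaae
Scanning for consecutive runs:
  Group 1: 'c' x 1 (positions 0-0)
  Group 2: 'a' x 1 (positions 1-1)
  Group 3: 'e' x 4 (positions 2-5)
  Group 4: 'a' x 2 (positions 6-7)
  Group 5: 'e' x 1 (positions 8-8)
Total groups: 5

5


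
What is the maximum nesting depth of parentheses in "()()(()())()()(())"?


Input: "()()(()())()()(())"
Tracking depth:
  Position 0 '(': depth becomes 1
  Position 1 ')': depth becomes 0
  Position 2 '(': depth becomes 1
  Position 3 ')': depth becomes 0
  Position 4 '(': depth becomes 1
  Position 5 '(': depth becomes 2
  Position 6 ')': depth becomes 1
  Position 7 '(': depth becomes 2
  Position 8 ')': depth becomes 1
  Position 9 ')': depth becomes 0
  Position 10 '(': depth becomes 1
  Position 11 ')': depth becomes 0
  Position 12 '(': depth becomes 1
  Position 13 ')': depth becomes 0
  Position 14 '(': depth becomes 1
  Position 15 '(': depth becomes 2
  Position 16 ')': depth becomes 1
  Position 17 ')': depth becomes 0
Maximum depth reached: 2

2


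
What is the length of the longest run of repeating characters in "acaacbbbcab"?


Input: "acaacbbbcab"
Scanning for longest run:
  Position 1 ('c'): new char, reset run to 1
  Position 2 ('a'): new char, reset run to 1
  Position 3 ('a'): continues run of 'a', length=2
  Position 4 ('c'): new char, reset run to 1
  Position 5 ('b'): new char, reset run to 1
  Position 6 ('b'): continues run of 'b', length=2
  Position 7 ('b'): continues run of 'b', length=3
  Position 8 ('c'): new char, reset run to 1
  Position 9 ('a'): new char, reset run to 1
  Position 10 ('b'): new char, reset run to 1
Longest run: 'b' with length 3

3


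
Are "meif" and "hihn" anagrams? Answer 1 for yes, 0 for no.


Strings: "meif", "hihn"
Sorted first:  efim
Sorted second: hhin
Differ at position 0: 'e' vs 'h' => not anagrams

0


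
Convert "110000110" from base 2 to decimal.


Input: "110000110" in base 2
Positional expansion:
  Digit '1' (value 1) x 2^8 = 256
  Digit '1' (value 1) x 2^7 = 128
  Digit '0' (value 0) x 2^6 = 0
  Digit '0' (value 0) x 2^5 = 0
  Digit '0' (value 0) x 2^4 = 0
  Digit '0' (value 0) x 2^3 = 0
  Digit '1' (value 1) x 2^2 = 4
  Digit '1' (value 1) x 2^1 = 2
  Digit '0' (value 0) x 2^0 = 0
Sum = 390

390


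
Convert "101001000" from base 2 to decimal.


Input: "101001000" in base 2
Positional expansion:
  Digit '1' (value 1) x 2^8 = 256
  Digit '0' (value 0) x 2^7 = 0
  Digit '1' (value 1) x 2^6 = 64
  Digit '0' (value 0) x 2^5 = 0
  Digit '0' (value 0) x 2^4 = 0
  Digit '1' (value 1) x 2^3 = 8
  Digit '0' (value 0) x 2^2 = 0
  Digit '0' (value 0) x 2^1 = 0
  Digit '0' (value 0) x 2^0 = 0
Sum = 328

328


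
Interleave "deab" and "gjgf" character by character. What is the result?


Interleaving "deab" and "gjgf":
  Position 0: 'd' from first, 'g' from second => "dg"
  Position 1: 'e' from first, 'j' from second => "ej"
  Position 2: 'a' from first, 'g' from second => "ag"
  Position 3: 'b' from first, 'f' from second => "bf"
Result: dgejagbf

dgejagbf


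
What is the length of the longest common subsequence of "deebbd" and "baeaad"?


LCS of "deebbd" and "baeaad"
DP table:
           b    a    e    a    a    d
      0    0    0    0    0    0    0
  d   0    0    0    0    0    0    1
  e   0    0    0    1    1    1    1
  e   0    0    0    1    1    1    1
  b   0    1    1    1    1    1    1
  b   0    1    1    1    1    1    1
  d   0    1    1    1    1    1    2
LCS length = dp[6][6] = 2

2


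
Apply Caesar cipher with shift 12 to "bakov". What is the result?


Caesar cipher: shift "bakov" by 12
  'b' (pos 1) + 12 = pos 13 = 'n'
  'a' (pos 0) + 12 = pos 12 = 'm'
  'k' (pos 10) + 12 = pos 22 = 'w'
  'o' (pos 14) + 12 = pos 0 = 'a'
  'v' (pos 21) + 12 = pos 7 = 'h'
Result: nmwah

nmwah


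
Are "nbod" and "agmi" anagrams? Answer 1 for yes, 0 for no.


Strings: "nbod", "agmi"
Sorted first:  bdno
Sorted second: agim
Differ at position 0: 'b' vs 'a' => not anagrams

0


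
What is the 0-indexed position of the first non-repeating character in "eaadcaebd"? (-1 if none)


Input: eaadcaebd
Character frequencies:
  'a': 3
  'b': 1
  'c': 1
  'd': 2
  'e': 2
Scanning left to right for freq == 1:
  Position 0 ('e'): freq=2, skip
  Position 1 ('a'): freq=3, skip
  Position 2 ('a'): freq=3, skip
  Position 3 ('d'): freq=2, skip
  Position 4 ('c'): unique! => answer = 4

4


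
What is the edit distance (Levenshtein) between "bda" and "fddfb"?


Computing edit distance: "bda" -> "fddfb"
DP table:
           f    d    d    f    b
      0    1    2    3    4    5
  b   1    1    2    3    4    4
  d   2    2    1    2    3    4
  a   3    3    2    2    3    4
Edit distance = dp[3][5] = 4

4


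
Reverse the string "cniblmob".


Input: cniblmob
Reading characters right to left:
  Position 7: 'b'
  Position 6: 'o'
  Position 5: 'm'
  Position 4: 'l'
  Position 3: 'b'
  Position 2: 'i'
  Position 1: 'n'
  Position 0: 'c'
Reversed: bomlbinc

bomlbinc


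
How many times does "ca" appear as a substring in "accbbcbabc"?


Searching for "ca" in "accbbcbabc"
Scanning each position:
  Position 0: "ac" => no
  Position 1: "cc" => no
  Position 2: "cb" => no
  Position 3: "bb" => no
  Position 4: "bc" => no
  Position 5: "cb" => no
  Position 6: "ba" => no
  Position 7: "ab" => no
  Position 8: "bc" => no
Total occurrences: 0

0


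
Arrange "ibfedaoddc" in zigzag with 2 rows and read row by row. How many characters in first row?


Zigzag "ibfedaoddc" into 2 rows:
Placing characters:
  'i' => row 0
  'b' => row 1
  'f' => row 0
  'e' => row 1
  'd' => row 0
  'a' => row 1
  'o' => row 0
  'd' => row 1
  'd' => row 0
  'c' => row 1
Rows:
  Row 0: "ifdod"
  Row 1: "beadc"
First row length: 5

5


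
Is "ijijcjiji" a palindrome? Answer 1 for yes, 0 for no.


Input: ijijcjiji
Reversed: ijijcjiji
  Compare pos 0 ('i') with pos 8 ('i'): match
  Compare pos 1 ('j') with pos 7 ('j'): match
  Compare pos 2 ('i') with pos 6 ('i'): match
  Compare pos 3 ('j') with pos 5 ('j'): match
Result: palindrome

1


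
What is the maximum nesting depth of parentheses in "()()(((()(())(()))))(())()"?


Input: "()()(((()(())(()))))(())()"
Tracking depth:
  Position 0 '(': depth becomes 1
  Position 1 ')': depth becomes 0
  Position 2 '(': depth becomes 1
  Position 3 ')': depth becomes 0
  Position 4 '(': depth becomes 1
  Position 5 '(': depth becomes 2
  Position 6 '(': depth becomes 3
  Position 7 '(': depth becomes 4
  Position 8 ')': depth becomes 3
  Position 9 '(': depth becomes 4
  Position 10 '(': depth becomes 5
  Position 11 ')': depth becomes 4
  Position 12 ')': depth becomes 3
  Position 13 '(': depth becomes 4
  Position 14 '(': depth becomes 5
  Position 15 ')': depth becomes 4
  Position 16 ')': depth becomes 3
  Position 17 ')': depth becomes 2
  Position 18 ')': depth becomes 1
  Position 19 ')': depth becomes 0
  Position 20 '(': depth becomes 1
  Position 21 '(': depth becomes 2
  Position 22 ')': depth becomes 1
  Position 23 ')': depth becomes 0
  Position 24 '(': depth becomes 1
  Position 25 ')': depth becomes 0
Maximum depth reached: 5

5


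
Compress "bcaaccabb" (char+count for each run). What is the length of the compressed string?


Input: bcaaccabb
Runs:
  'b' x 1 => "b1"
  'c' x 1 => "c1"
  'a' x 2 => "a2"
  'c' x 2 => "c2"
  'a' x 1 => "a1"
  'b' x 2 => "b2"
Compressed: "b1c1a2c2a1b2"
Compressed length: 12

12


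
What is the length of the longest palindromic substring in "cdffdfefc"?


Input: "cdffdfefc"
Checking substrings for palindromes:
  [1:5] "dffd" (len 4) => palindrome
  [3:6] "fdf" (len 3) => palindrome
  [5:8] "fef" (len 3) => palindrome
  [2:4] "ff" (len 2) => palindrome
Longest palindromic substring: "dffd" with length 4

4


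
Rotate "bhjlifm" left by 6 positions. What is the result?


Input: "bhjlifm", rotate left by 6
First 6 characters: "bhjlif"
Remaining characters: "m"
Concatenate remaining + first: "m" + "bhjlif" = "mbhjlif"

mbhjlif


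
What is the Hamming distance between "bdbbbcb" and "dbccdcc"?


Comparing "bdbbbcb" and "dbccdcc" position by position:
  Position 0: 'b' vs 'd' => differ
  Position 1: 'd' vs 'b' => differ
  Position 2: 'b' vs 'c' => differ
  Position 3: 'b' vs 'c' => differ
  Position 4: 'b' vs 'd' => differ
  Position 5: 'c' vs 'c' => same
  Position 6: 'b' vs 'c' => differ
Total differences (Hamming distance): 6

6


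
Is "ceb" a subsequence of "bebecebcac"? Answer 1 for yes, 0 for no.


Check if "ceb" is a subsequence of "bebecebcac"
Greedy scan:
  Position 0 ('b'): no match needed
  Position 1 ('e'): no match needed
  Position 2 ('b'): no match needed
  Position 3 ('e'): no match needed
  Position 4 ('c'): matches sub[0] = 'c'
  Position 5 ('e'): matches sub[1] = 'e'
  Position 6 ('b'): matches sub[2] = 'b'
  Position 7 ('c'): no match needed
  Position 8 ('a'): no match needed
  Position 9 ('c'): no match needed
All 3 characters matched => is a subsequence

1


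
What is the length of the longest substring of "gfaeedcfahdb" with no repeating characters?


Input: "gfaeedcfahdb"
Sliding window (track last position of each char):
  Position 0 ('g'): window [0,0] length 1 -- new best
  Position 1 ('f'): window [0,1] length 2 -- new best
  Position 2 ('a'): window [0,2] length 3 -- new best
  Position 3 ('e'): window [0,3] length 4 -- new best
  Position 4 ('e'): repeat (last at 3), move window start to 4
  Position 4 ('e'): window [4,4] length 1
  Position 5 ('d'): window [4,5] length 2
  Position 6 ('c'): window [4,6] length 3
  Position 7 ('f'): window [4,7] length 4
  Position 8 ('a'): window [4,8] length 5 -- new best
  Position 9 ('h'): window [4,9] length 6 -- new best
  Position 10 ('d'): repeat (last at 5), move window start to 6
  Position 10 ('d'): window [6,10] length 5
  Position 11 ('b'): window [6,11] length 6
Longest substring with no repeats: "edcfah" with length 6

6


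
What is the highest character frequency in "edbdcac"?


Input: edbdcac
Character counts:
  'a': 1
  'b': 1
  'c': 2
  'd': 2
  'e': 1
Maximum frequency: 2

2


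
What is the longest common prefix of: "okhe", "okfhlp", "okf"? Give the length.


Words: okhe, okfhlp, okf
  Position 0: all 'o' => match
  Position 1: all 'k' => match
  Position 2: ('h', 'f', 'f') => mismatch, stop
LCP = "ok" (length 2)

2


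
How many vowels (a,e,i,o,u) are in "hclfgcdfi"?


Input: hclfgcdfi
Checking each character:
  'h' at position 0: consonant
  'c' at position 1: consonant
  'l' at position 2: consonant
  'f' at position 3: consonant
  'g' at position 4: consonant
  'c' at position 5: consonant
  'd' at position 6: consonant
  'f' at position 7: consonant
  'i' at position 8: vowel (running total: 1)
Total vowels: 1

1


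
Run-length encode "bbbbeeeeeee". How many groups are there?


Input: bbbbeeeeeee
Scanning for consecutive runs:
  Group 1: 'b' x 4 (positions 0-3)
  Group 2: 'e' x 7 (positions 4-10)
Total groups: 2

2


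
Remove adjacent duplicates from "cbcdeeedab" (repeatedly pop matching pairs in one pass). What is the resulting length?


Input: cbcdeeedab
Stack-based adjacent duplicate removal:
  Read 'c': push. Stack: c
  Read 'b': push. Stack: cb
  Read 'c': push. Stack: cbc
  Read 'd': push. Stack: cbcd
  Read 'e': push. Stack: cbcde
  Read 'e': matches stack top 'e' => pop. Stack: cbcd
  Read 'e': push. Stack: cbcde
  Read 'd': push. Stack: cbcded
  Read 'a': push. Stack: cbcdeda
  Read 'b': push. Stack: cbcdedab
Final stack: "cbcdedab" (length 8)

8


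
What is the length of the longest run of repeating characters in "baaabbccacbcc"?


Input: "baaabbccacbcc"
Scanning for longest run:
  Position 1 ('a'): new char, reset run to 1
  Position 2 ('a'): continues run of 'a', length=2
  Position 3 ('a'): continues run of 'a', length=3
  Position 4 ('b'): new char, reset run to 1
  Position 5 ('b'): continues run of 'b', length=2
  Position 6 ('c'): new char, reset run to 1
  Position 7 ('c'): continues run of 'c', length=2
  Position 8 ('a'): new char, reset run to 1
  Position 9 ('c'): new char, reset run to 1
  Position 10 ('b'): new char, reset run to 1
  Position 11 ('c'): new char, reset run to 1
  Position 12 ('c'): continues run of 'c', length=2
Longest run: 'a' with length 3

3


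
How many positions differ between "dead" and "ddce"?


Comparing "dead" and "ddce" position by position:
  Position 0: 'd' vs 'd' => same
  Position 1: 'e' vs 'd' => DIFFER
  Position 2: 'a' vs 'c' => DIFFER
  Position 3: 'd' vs 'e' => DIFFER
Positions that differ: 3

3


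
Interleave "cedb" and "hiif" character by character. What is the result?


Interleaving "cedb" and "hiif":
  Position 0: 'c' from first, 'h' from second => "ch"
  Position 1: 'e' from first, 'i' from second => "ei"
  Position 2: 'd' from first, 'i' from second => "di"
  Position 3: 'b' from first, 'f' from second => "bf"
Result: cheidibf

cheidibf


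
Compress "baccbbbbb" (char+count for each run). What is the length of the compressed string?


Input: baccbbbbb
Runs:
  'b' x 1 => "b1"
  'a' x 1 => "a1"
  'c' x 2 => "c2"
  'b' x 5 => "b5"
Compressed: "b1a1c2b5"
Compressed length: 8

8


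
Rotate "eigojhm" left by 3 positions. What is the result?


Input: "eigojhm", rotate left by 3
First 3 characters: "eig"
Remaining characters: "ojhm"
Concatenate remaining + first: "ojhm" + "eig" = "ojhmeig"

ojhmeig


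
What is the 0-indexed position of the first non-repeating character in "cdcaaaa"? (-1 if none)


Input: cdcaaaa
Character frequencies:
  'a': 4
  'c': 2
  'd': 1
Scanning left to right for freq == 1:
  Position 0 ('c'): freq=2, skip
  Position 1 ('d'): unique! => answer = 1

1


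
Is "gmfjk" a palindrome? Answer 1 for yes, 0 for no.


Input: gmfjk
Reversed: kjfmg
  Compare pos 0 ('g') with pos 4 ('k'): MISMATCH
  Compare pos 1 ('m') with pos 3 ('j'): MISMATCH
Result: not a palindrome

0


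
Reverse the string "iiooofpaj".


Input: iiooofpaj
Reading characters right to left:
  Position 8: 'j'
  Position 7: 'a'
  Position 6: 'p'
  Position 5: 'f'
  Position 4: 'o'
  Position 3: 'o'
  Position 2: 'o'
  Position 1: 'i'
  Position 0: 'i'
Reversed: japfoooii

japfoooii


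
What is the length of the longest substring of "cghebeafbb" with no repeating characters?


Input: "cghebeafbb"
Sliding window (track last position of each char):
  Position 0 ('c'): window [0,0] length 1 -- new best
  Position 1 ('g'): window [0,1] length 2 -- new best
  Position 2 ('h'): window [0,2] length 3 -- new best
  Position 3 ('e'): window [0,3] length 4 -- new best
  Position 4 ('b'): window [0,4] length 5 -- new best
  Position 5 ('e'): repeat (last at 3), move window start to 4
  Position 5 ('e'): window [4,5] length 2
  Position 6 ('a'): window [4,6] length 3
  Position 7 ('f'): window [4,7] length 4
  Position 8 ('b'): repeat (last at 4), move window start to 5
  Position 8 ('b'): window [5,8] length 4
  Position 9 ('b'): repeat (last at 8), move window start to 9
  Position 9 ('b'): window [9,9] length 1
Longest substring with no repeats: "cgheb" with length 5

5


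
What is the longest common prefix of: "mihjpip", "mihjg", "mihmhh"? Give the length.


Words: mihjpip, mihjg, mihmhh
  Position 0: all 'm' => match
  Position 1: all 'i' => match
  Position 2: all 'h' => match
  Position 3: ('j', 'j', 'm') => mismatch, stop
LCP = "mih" (length 3)

3


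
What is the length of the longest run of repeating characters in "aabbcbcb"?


Input: "aabbcbcb"
Scanning for longest run:
  Position 1 ('a'): continues run of 'a', length=2
  Position 2 ('b'): new char, reset run to 1
  Position 3 ('b'): continues run of 'b', length=2
  Position 4 ('c'): new char, reset run to 1
  Position 5 ('b'): new char, reset run to 1
  Position 6 ('c'): new char, reset run to 1
  Position 7 ('b'): new char, reset run to 1
Longest run: 'a' with length 2

2


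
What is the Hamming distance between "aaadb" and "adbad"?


Comparing "aaadb" and "adbad" position by position:
  Position 0: 'a' vs 'a' => same
  Position 1: 'a' vs 'd' => differ
  Position 2: 'a' vs 'b' => differ
  Position 3: 'd' vs 'a' => differ
  Position 4: 'b' vs 'd' => differ
Total differences (Hamming distance): 4

4


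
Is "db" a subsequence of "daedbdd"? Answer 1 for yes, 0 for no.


Check if "db" is a subsequence of "daedbdd"
Greedy scan:
  Position 0 ('d'): matches sub[0] = 'd'
  Position 1 ('a'): no match needed
  Position 2 ('e'): no match needed
  Position 3 ('d'): no match needed
  Position 4 ('b'): matches sub[1] = 'b'
  Position 5 ('d'): no match needed
  Position 6 ('d'): no match needed
All 2 characters matched => is a subsequence

1


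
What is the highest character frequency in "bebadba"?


Input: bebadba
Character counts:
  'a': 2
  'b': 3
  'd': 1
  'e': 1
Maximum frequency: 3

3


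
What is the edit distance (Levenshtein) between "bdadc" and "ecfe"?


Computing edit distance: "bdadc" -> "ecfe"
DP table:
           e    c    f    e
      0    1    2    3    4
  b   1    1    2    3    4
  d   2    2    2    3    4
  a   3    3    3    3    4
  d   4    4    4    4    4
  c   5    5    4    5    5
Edit distance = dp[5][4] = 5

5


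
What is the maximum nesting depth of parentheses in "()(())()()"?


Input: "()(())()()"
Tracking depth:
  Position 0 '(': depth becomes 1
  Position 1 ')': depth becomes 0
  Position 2 '(': depth becomes 1
  Position 3 '(': depth becomes 2
  Position 4 ')': depth becomes 1
  Position 5 ')': depth becomes 0
  Position 6 '(': depth becomes 1
  Position 7 ')': depth becomes 0
  Position 8 '(': depth becomes 1
  Position 9 ')': depth becomes 0
Maximum depth reached: 2

2


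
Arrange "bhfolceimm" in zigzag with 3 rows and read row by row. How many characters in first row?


Zigzag "bhfolceimm" into 3 rows:
Placing characters:
  'b' => row 0
  'h' => row 1
  'f' => row 2
  'o' => row 1
  'l' => row 0
  'c' => row 1
  'e' => row 2
  'i' => row 1
  'm' => row 0
  'm' => row 1
Rows:
  Row 0: "blm"
  Row 1: "hocim"
  Row 2: "fe"
First row length: 3

3


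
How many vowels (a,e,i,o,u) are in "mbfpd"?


Input: mbfpd
Checking each character:
  'm' at position 0: consonant
  'b' at position 1: consonant
  'f' at position 2: consonant
  'p' at position 3: consonant
  'd' at position 4: consonant
Total vowels: 0

0


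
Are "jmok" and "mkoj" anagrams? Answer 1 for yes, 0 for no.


Strings: "jmok", "mkoj"
Sorted first:  jkmo
Sorted second: jkmo
Sorted forms match => anagrams

1


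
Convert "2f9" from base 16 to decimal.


Input: "2f9" in base 16
Positional expansion:
  Digit '2' (value 2) x 16^2 = 512
  Digit 'f' (value 15) x 16^1 = 240
  Digit '9' (value 9) x 16^0 = 9
Sum = 761

761


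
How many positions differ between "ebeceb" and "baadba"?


Comparing "ebeceb" and "baadba" position by position:
  Position 0: 'e' vs 'b' => DIFFER
  Position 1: 'b' vs 'a' => DIFFER
  Position 2: 'e' vs 'a' => DIFFER
  Position 3: 'c' vs 'd' => DIFFER
  Position 4: 'e' vs 'b' => DIFFER
  Position 5: 'b' vs 'a' => DIFFER
Positions that differ: 6

6


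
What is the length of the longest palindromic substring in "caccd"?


Input: "caccd"
Checking substrings for palindromes:
  [0:3] "cac" (len 3) => palindrome
  [2:4] "cc" (len 2) => palindrome
Longest palindromic substring: "cac" with length 3

3


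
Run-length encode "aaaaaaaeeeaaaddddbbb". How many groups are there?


Input: aaaaaaaeeeaaaddddbbb
Scanning for consecutive runs:
  Group 1: 'a' x 7 (positions 0-6)
  Group 2: 'e' x 3 (positions 7-9)
  Group 3: 'a' x 3 (positions 10-12)
  Group 4: 'd' x 4 (positions 13-16)
  Group 5: 'b' x 3 (positions 17-19)
Total groups: 5

5


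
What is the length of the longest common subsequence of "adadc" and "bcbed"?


LCS of "adadc" and "bcbed"
DP table:
           b    c    b    e    d
      0    0    0    0    0    0
  a   0    0    0    0    0    0
  d   0    0    0    0    0    1
  a   0    0    0    0    0    1
  d   0    0    0    0    0    1
  c   0    0    1    1    1    1
LCS length = dp[5][5] = 1

1


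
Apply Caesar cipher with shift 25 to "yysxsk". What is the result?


Caesar cipher: shift "yysxsk" by 25
  'y' (pos 24) + 25 = pos 23 = 'x'
  'y' (pos 24) + 25 = pos 23 = 'x'
  's' (pos 18) + 25 = pos 17 = 'r'
  'x' (pos 23) + 25 = pos 22 = 'w'
  's' (pos 18) + 25 = pos 17 = 'r'
  'k' (pos 10) + 25 = pos 9 = 'j'
Result: xxrwrj

xxrwrj


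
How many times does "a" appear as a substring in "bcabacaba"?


Searching for "a" in "bcabacaba"
Scanning each position:
  Position 0: "b" => no
  Position 1: "c" => no
  Position 2: "a" => MATCH
  Position 3: "b" => no
  Position 4: "a" => MATCH
  Position 5: "c" => no
  Position 6: "a" => MATCH
  Position 7: "b" => no
  Position 8: "a" => MATCH
Total occurrences: 4

4


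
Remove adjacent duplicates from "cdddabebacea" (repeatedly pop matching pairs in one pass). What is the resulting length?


Input: cdddabebacea
Stack-based adjacent duplicate removal:
  Read 'c': push. Stack: c
  Read 'd': push. Stack: cd
  Read 'd': matches stack top 'd' => pop. Stack: c
  Read 'd': push. Stack: cd
  Read 'a': push. Stack: cda
  Read 'b': push. Stack: cdab
  Read 'e': push. Stack: cdabe
  Read 'b': push. Stack: cdabeb
  Read 'a': push. Stack: cdabeba
  Read 'c': push. Stack: cdabebac
  Read 'e': push. Stack: cdabebace
  Read 'a': push. Stack: cdabebacea
Final stack: "cdabebacea" (length 10)

10


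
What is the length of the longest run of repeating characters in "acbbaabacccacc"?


Input: "acbbaabacccacc"
Scanning for longest run:
  Position 1 ('c'): new char, reset run to 1
  Position 2 ('b'): new char, reset run to 1
  Position 3 ('b'): continues run of 'b', length=2
  Position 4 ('a'): new char, reset run to 1
  Position 5 ('a'): continues run of 'a', length=2
  Position 6 ('b'): new char, reset run to 1
  Position 7 ('a'): new char, reset run to 1
  Position 8 ('c'): new char, reset run to 1
  Position 9 ('c'): continues run of 'c', length=2
  Position 10 ('c'): continues run of 'c', length=3
  Position 11 ('a'): new char, reset run to 1
  Position 12 ('c'): new char, reset run to 1
  Position 13 ('c'): continues run of 'c', length=2
Longest run: 'c' with length 3

3


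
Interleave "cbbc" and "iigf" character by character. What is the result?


Interleaving "cbbc" and "iigf":
  Position 0: 'c' from first, 'i' from second => "ci"
  Position 1: 'b' from first, 'i' from second => "bi"
  Position 2: 'b' from first, 'g' from second => "bg"
  Position 3: 'c' from first, 'f' from second => "cf"
Result: cibibgcf

cibibgcf


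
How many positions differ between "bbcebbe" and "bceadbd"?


Comparing "bbcebbe" and "bceadbd" position by position:
  Position 0: 'b' vs 'b' => same
  Position 1: 'b' vs 'c' => DIFFER
  Position 2: 'c' vs 'e' => DIFFER
  Position 3: 'e' vs 'a' => DIFFER
  Position 4: 'b' vs 'd' => DIFFER
  Position 5: 'b' vs 'b' => same
  Position 6: 'e' vs 'd' => DIFFER
Positions that differ: 5

5


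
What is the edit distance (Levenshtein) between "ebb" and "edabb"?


Computing edit distance: "ebb" -> "edabb"
DP table:
           e    d    a    b    b
      0    1    2    3    4    5
  e   1    0    1    2    3    4
  b   2    1    1    2    2    3
  b   3    2    2    2    2    2
Edit distance = dp[3][5] = 2

2


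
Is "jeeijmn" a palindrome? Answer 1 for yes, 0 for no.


Input: jeeijmn
Reversed: nmjieej
  Compare pos 0 ('j') with pos 6 ('n'): MISMATCH
  Compare pos 1 ('e') with pos 5 ('m'): MISMATCH
  Compare pos 2 ('e') with pos 4 ('j'): MISMATCH
Result: not a palindrome

0


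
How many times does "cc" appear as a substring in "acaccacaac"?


Searching for "cc" in "acaccacaac"
Scanning each position:
  Position 0: "ac" => no
  Position 1: "ca" => no
  Position 2: "ac" => no
  Position 3: "cc" => MATCH
  Position 4: "ca" => no
  Position 5: "ac" => no
  Position 6: "ca" => no
  Position 7: "aa" => no
  Position 8: "ac" => no
Total occurrences: 1

1


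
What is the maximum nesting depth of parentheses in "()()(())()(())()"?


Input: "()()(())()(())()"
Tracking depth:
  Position 0 '(': depth becomes 1
  Position 1 ')': depth becomes 0
  Position 2 '(': depth becomes 1
  Position 3 ')': depth becomes 0
  Position 4 '(': depth becomes 1
  Position 5 '(': depth becomes 2
  Position 6 ')': depth becomes 1
  Position 7 ')': depth becomes 0
  Position 8 '(': depth becomes 1
  Position 9 ')': depth becomes 0
  Position 10 '(': depth becomes 1
  Position 11 '(': depth becomes 2
  Position 12 ')': depth becomes 1
  Position 13 ')': depth becomes 0
  Position 14 '(': depth becomes 1
  Position 15 ')': depth becomes 0
Maximum depth reached: 2

2


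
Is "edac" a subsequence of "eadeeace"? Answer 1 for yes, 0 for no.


Check if "edac" is a subsequence of "eadeeace"
Greedy scan:
  Position 0 ('e'): matches sub[0] = 'e'
  Position 1 ('a'): no match needed
  Position 2 ('d'): matches sub[1] = 'd'
  Position 3 ('e'): no match needed
  Position 4 ('e'): no match needed
  Position 5 ('a'): matches sub[2] = 'a'
  Position 6 ('c'): matches sub[3] = 'c'
  Position 7 ('e'): no match needed
All 4 characters matched => is a subsequence

1


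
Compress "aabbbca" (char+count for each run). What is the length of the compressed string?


Input: aabbbca
Runs:
  'a' x 2 => "a2"
  'b' x 3 => "b3"
  'c' x 1 => "c1"
  'a' x 1 => "a1"
Compressed: "a2b3c1a1"
Compressed length: 8

8


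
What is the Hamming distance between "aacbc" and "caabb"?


Comparing "aacbc" and "caabb" position by position:
  Position 0: 'a' vs 'c' => differ
  Position 1: 'a' vs 'a' => same
  Position 2: 'c' vs 'a' => differ
  Position 3: 'b' vs 'b' => same
  Position 4: 'c' vs 'b' => differ
Total differences (Hamming distance): 3

3


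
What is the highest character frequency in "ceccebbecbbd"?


Input: ceccebbecbbd
Character counts:
  'b': 4
  'c': 4
  'd': 1
  'e': 3
Maximum frequency: 4

4


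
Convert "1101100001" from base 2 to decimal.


Input: "1101100001" in base 2
Positional expansion:
  Digit '1' (value 1) x 2^9 = 512
  Digit '1' (value 1) x 2^8 = 256
  Digit '0' (value 0) x 2^7 = 0
  Digit '1' (value 1) x 2^6 = 64
  Digit '1' (value 1) x 2^5 = 32
  Digit '0' (value 0) x 2^4 = 0
  Digit '0' (value 0) x 2^3 = 0
  Digit '0' (value 0) x 2^2 = 0
  Digit '0' (value 0) x 2^1 = 0
  Digit '1' (value 1) x 2^0 = 1
Sum = 865

865


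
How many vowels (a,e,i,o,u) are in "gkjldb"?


Input: gkjldb
Checking each character:
  'g' at position 0: consonant
  'k' at position 1: consonant
  'j' at position 2: consonant
  'l' at position 3: consonant
  'd' at position 4: consonant
  'b' at position 5: consonant
Total vowels: 0

0


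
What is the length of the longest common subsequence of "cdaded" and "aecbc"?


LCS of "cdaded" and "aecbc"
DP table:
           a    e    c    b    c
      0    0    0    0    0    0
  c   0    0    0    1    1    1
  d   0    0    0    1    1    1
  a   0    1    1    1    1    1
  d   0    1    1    1    1    1
  e   0    1    2    2    2    2
  d   0    1    2    2    2    2
LCS length = dp[6][5] = 2

2


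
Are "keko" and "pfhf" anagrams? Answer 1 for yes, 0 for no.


Strings: "keko", "pfhf"
Sorted first:  ekko
Sorted second: ffhp
Differ at position 0: 'e' vs 'f' => not anagrams

0


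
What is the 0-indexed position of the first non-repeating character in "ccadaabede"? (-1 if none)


Input: ccadaabede
Character frequencies:
  'a': 3
  'b': 1
  'c': 2
  'd': 2
  'e': 2
Scanning left to right for freq == 1:
  Position 0 ('c'): freq=2, skip
  Position 1 ('c'): freq=2, skip
  Position 2 ('a'): freq=3, skip
  Position 3 ('d'): freq=2, skip
  Position 4 ('a'): freq=3, skip
  Position 5 ('a'): freq=3, skip
  Position 6 ('b'): unique! => answer = 6

6


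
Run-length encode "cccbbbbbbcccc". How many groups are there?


Input: cccbbbbbbcccc
Scanning for consecutive runs:
  Group 1: 'c' x 3 (positions 0-2)
  Group 2: 'b' x 6 (positions 3-8)
  Group 3: 'c' x 4 (positions 9-12)
Total groups: 3

3


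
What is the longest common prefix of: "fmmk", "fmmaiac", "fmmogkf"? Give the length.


Words: fmmk, fmmaiac, fmmogkf
  Position 0: all 'f' => match
  Position 1: all 'm' => match
  Position 2: all 'm' => match
  Position 3: ('k', 'a', 'o') => mismatch, stop
LCP = "fmm" (length 3)

3


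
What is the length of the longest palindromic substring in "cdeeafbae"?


Input: "cdeeafbae"
Checking substrings for palindromes:
  [2:4] "ee" (len 2) => palindrome
Longest palindromic substring: "ee" with length 2

2


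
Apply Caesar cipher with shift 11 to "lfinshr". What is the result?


Caesar cipher: shift "lfinshr" by 11
  'l' (pos 11) + 11 = pos 22 = 'w'
  'f' (pos 5) + 11 = pos 16 = 'q'
  'i' (pos 8) + 11 = pos 19 = 't'
  'n' (pos 13) + 11 = pos 24 = 'y'
  's' (pos 18) + 11 = pos 3 = 'd'
  'h' (pos 7) + 11 = pos 18 = 's'
  'r' (pos 17) + 11 = pos 2 = 'c'
Result: wqtydsc

wqtydsc


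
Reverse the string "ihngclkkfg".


Input: ihngclkkfg
Reading characters right to left:
  Position 9: 'g'
  Position 8: 'f'
  Position 7: 'k'
  Position 6: 'k'
  Position 5: 'l'
  Position 4: 'c'
  Position 3: 'g'
  Position 2: 'n'
  Position 1: 'h'
  Position 0: 'i'
Reversed: gfkklcgnhi

gfkklcgnhi


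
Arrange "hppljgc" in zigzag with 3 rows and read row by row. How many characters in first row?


Zigzag "hppljgc" into 3 rows:
Placing characters:
  'h' => row 0
  'p' => row 1
  'p' => row 2
  'l' => row 1
  'j' => row 0
  'g' => row 1
  'c' => row 2
Rows:
  Row 0: "hj"
  Row 1: "plg"
  Row 2: "pc"
First row length: 2

2


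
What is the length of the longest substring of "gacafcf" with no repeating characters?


Input: "gacafcf"
Sliding window (track last position of each char):
  Position 0 ('g'): window [0,0] length 1 -- new best
  Position 1 ('a'): window [0,1] length 2 -- new best
  Position 2 ('c'): window [0,2] length 3 -- new best
  Position 3 ('a'): repeat (last at 1), move window start to 2
  Position 3 ('a'): window [2,3] length 2
  Position 4 ('f'): window [2,4] length 3
  Position 5 ('c'): repeat (last at 2), move window start to 3
  Position 5 ('c'): window [3,5] length 3
  Position 6 ('f'): repeat (last at 4), move window start to 5
  Position 6 ('f'): window [5,6] length 2
Longest substring with no repeats: "gac" with length 3

3


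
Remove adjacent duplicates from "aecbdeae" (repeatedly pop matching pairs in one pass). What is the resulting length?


Input: aecbdeae
Stack-based adjacent duplicate removal:
  Read 'a': push. Stack: a
  Read 'e': push. Stack: ae
  Read 'c': push. Stack: aec
  Read 'b': push. Stack: aecb
  Read 'd': push. Stack: aecbd
  Read 'e': push. Stack: aecbde
  Read 'a': push. Stack: aecbdea
  Read 'e': push. Stack: aecbdeae
Final stack: "aecbdeae" (length 8)

8


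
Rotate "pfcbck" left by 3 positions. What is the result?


Input: "pfcbck", rotate left by 3
First 3 characters: "pfc"
Remaining characters: "bck"
Concatenate remaining + first: "bck" + "pfc" = "bckpfc"

bckpfc


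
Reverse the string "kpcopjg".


Input: kpcopjg
Reading characters right to left:
  Position 6: 'g'
  Position 5: 'j'
  Position 4: 'p'
  Position 3: 'o'
  Position 2: 'c'
  Position 1: 'p'
  Position 0: 'k'
Reversed: gjpocpk

gjpocpk


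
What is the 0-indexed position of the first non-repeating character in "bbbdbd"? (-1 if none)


Input: bbbdbd
Character frequencies:
  'b': 4
  'd': 2
Scanning left to right for freq == 1:
  Position 0 ('b'): freq=4, skip
  Position 1 ('b'): freq=4, skip
  Position 2 ('b'): freq=4, skip
  Position 3 ('d'): freq=2, skip
  Position 4 ('b'): freq=4, skip
  Position 5 ('d'): freq=2, skip
  No unique character found => answer = -1

-1
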